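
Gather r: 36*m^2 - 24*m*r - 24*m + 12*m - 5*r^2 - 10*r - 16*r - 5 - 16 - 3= 36*m^2 - 12*m - 5*r^2 + r*(-24*m - 26) - 24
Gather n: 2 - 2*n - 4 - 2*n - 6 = -4*n - 8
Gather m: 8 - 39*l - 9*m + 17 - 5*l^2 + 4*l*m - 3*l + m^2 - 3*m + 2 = -5*l^2 - 42*l + m^2 + m*(4*l - 12) + 27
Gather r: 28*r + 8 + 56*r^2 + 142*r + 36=56*r^2 + 170*r + 44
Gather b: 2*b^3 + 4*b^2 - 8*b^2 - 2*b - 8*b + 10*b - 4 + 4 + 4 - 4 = 2*b^3 - 4*b^2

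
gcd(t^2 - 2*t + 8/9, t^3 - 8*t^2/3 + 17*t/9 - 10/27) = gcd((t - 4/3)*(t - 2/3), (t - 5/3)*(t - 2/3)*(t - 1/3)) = t - 2/3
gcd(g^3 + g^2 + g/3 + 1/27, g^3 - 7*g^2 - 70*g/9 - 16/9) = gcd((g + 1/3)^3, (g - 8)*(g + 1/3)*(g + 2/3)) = g + 1/3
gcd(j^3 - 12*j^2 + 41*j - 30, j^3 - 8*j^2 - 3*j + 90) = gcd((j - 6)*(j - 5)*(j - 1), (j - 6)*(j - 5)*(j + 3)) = j^2 - 11*j + 30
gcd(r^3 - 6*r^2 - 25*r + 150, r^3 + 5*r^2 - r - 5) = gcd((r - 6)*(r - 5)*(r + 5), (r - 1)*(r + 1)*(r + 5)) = r + 5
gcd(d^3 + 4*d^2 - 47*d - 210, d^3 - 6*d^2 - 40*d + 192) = d + 6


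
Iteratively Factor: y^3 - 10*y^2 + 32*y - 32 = (y - 4)*(y^2 - 6*y + 8) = (y - 4)*(y - 2)*(y - 4)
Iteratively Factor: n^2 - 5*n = (n)*(n - 5)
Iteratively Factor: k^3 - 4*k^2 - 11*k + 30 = (k - 2)*(k^2 - 2*k - 15) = (k - 2)*(k + 3)*(k - 5)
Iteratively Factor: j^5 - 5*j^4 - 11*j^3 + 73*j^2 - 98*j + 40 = (j - 5)*(j^4 - 11*j^2 + 18*j - 8) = (j - 5)*(j + 4)*(j^3 - 4*j^2 + 5*j - 2) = (j - 5)*(j - 2)*(j + 4)*(j^2 - 2*j + 1) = (j - 5)*(j - 2)*(j - 1)*(j + 4)*(j - 1)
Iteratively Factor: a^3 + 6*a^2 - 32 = (a - 2)*(a^2 + 8*a + 16) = (a - 2)*(a + 4)*(a + 4)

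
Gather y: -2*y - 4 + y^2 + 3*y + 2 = y^2 + y - 2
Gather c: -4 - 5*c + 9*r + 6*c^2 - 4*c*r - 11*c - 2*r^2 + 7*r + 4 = 6*c^2 + c*(-4*r - 16) - 2*r^2 + 16*r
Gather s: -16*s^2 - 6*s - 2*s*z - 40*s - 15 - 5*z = -16*s^2 + s*(-2*z - 46) - 5*z - 15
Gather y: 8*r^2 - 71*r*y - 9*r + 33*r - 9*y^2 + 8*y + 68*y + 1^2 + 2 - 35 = 8*r^2 + 24*r - 9*y^2 + y*(76 - 71*r) - 32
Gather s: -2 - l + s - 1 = -l + s - 3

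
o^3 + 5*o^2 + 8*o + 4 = (o + 1)*(o + 2)^2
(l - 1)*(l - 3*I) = l^2 - l - 3*I*l + 3*I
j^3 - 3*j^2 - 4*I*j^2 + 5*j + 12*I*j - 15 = (j - 3)*(j - 5*I)*(j + I)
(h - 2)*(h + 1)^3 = h^4 + h^3 - 3*h^2 - 5*h - 2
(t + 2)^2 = t^2 + 4*t + 4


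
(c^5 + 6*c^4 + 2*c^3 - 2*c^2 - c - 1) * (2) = 2*c^5 + 12*c^4 + 4*c^3 - 4*c^2 - 2*c - 2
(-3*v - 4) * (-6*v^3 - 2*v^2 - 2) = 18*v^4 + 30*v^3 + 8*v^2 + 6*v + 8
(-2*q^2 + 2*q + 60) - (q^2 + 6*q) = -3*q^2 - 4*q + 60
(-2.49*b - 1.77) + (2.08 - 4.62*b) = 0.31 - 7.11*b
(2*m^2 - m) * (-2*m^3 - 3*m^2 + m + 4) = -4*m^5 - 4*m^4 + 5*m^3 + 7*m^2 - 4*m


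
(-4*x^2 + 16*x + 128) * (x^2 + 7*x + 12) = -4*x^4 - 12*x^3 + 192*x^2 + 1088*x + 1536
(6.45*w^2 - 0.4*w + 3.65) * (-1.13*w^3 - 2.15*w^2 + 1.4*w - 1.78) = -7.2885*w^5 - 13.4155*w^4 + 5.7655*w^3 - 19.8885*w^2 + 5.822*w - 6.497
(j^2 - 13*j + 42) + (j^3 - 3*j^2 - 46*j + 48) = j^3 - 2*j^2 - 59*j + 90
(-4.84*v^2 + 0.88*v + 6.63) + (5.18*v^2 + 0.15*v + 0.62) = 0.34*v^2 + 1.03*v + 7.25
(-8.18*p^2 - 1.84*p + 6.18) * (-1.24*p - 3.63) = 10.1432*p^3 + 31.975*p^2 - 0.984*p - 22.4334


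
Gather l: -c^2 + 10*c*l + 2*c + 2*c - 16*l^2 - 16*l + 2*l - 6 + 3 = -c^2 + 4*c - 16*l^2 + l*(10*c - 14) - 3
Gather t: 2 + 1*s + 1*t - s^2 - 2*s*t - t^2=-s^2 + s - t^2 + t*(1 - 2*s) + 2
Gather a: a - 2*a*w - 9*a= a*(-2*w - 8)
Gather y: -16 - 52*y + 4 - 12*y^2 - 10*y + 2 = -12*y^2 - 62*y - 10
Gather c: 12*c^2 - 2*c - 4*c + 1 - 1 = 12*c^2 - 6*c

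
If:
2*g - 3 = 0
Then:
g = 3/2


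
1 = 1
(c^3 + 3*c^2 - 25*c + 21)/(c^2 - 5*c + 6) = (c^2 + 6*c - 7)/(c - 2)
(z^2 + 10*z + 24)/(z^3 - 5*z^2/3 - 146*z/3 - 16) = 3*(z + 4)/(3*z^2 - 23*z - 8)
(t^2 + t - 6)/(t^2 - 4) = (t + 3)/(t + 2)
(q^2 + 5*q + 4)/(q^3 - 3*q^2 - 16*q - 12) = (q + 4)/(q^2 - 4*q - 12)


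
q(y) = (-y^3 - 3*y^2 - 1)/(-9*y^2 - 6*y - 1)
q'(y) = (18*y + 6)*(-y^3 - 3*y^2 - 1)/(-9*y^2 - 6*y - 1)^2 + (-3*y^2 - 6*y)/(-9*y^2 - 6*y - 1)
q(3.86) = 0.65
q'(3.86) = 0.12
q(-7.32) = -0.52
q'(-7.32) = 0.12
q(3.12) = 0.56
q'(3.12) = 0.12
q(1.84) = 0.41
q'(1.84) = 0.12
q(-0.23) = 11.93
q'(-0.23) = -243.62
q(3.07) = 0.56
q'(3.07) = 0.12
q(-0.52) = 5.33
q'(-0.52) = 49.71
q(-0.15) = 3.52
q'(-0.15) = -41.13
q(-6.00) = -0.37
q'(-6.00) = 0.12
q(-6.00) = -0.37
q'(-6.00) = 0.12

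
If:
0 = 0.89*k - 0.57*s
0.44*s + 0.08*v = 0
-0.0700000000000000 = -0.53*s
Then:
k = 0.08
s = 0.13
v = -0.73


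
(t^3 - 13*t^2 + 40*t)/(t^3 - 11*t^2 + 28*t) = (t^2 - 13*t + 40)/(t^2 - 11*t + 28)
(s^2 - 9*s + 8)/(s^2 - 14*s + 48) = (s - 1)/(s - 6)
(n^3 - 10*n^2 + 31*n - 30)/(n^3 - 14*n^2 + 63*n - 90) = (n - 2)/(n - 6)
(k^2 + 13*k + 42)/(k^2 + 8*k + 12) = (k + 7)/(k + 2)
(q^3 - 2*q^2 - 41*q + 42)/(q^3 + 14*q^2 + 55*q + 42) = (q^2 - 8*q + 7)/(q^2 + 8*q + 7)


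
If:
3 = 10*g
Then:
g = 3/10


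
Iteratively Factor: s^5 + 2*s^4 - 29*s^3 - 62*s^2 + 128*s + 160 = (s + 1)*(s^4 + s^3 - 30*s^2 - 32*s + 160) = (s - 5)*(s + 1)*(s^3 + 6*s^2 - 32) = (s - 5)*(s - 2)*(s + 1)*(s^2 + 8*s + 16) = (s - 5)*(s - 2)*(s + 1)*(s + 4)*(s + 4)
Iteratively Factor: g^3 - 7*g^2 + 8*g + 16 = (g - 4)*(g^2 - 3*g - 4) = (g - 4)*(g + 1)*(g - 4)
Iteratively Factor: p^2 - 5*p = (p - 5)*(p)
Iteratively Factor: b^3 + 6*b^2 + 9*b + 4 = (b + 1)*(b^2 + 5*b + 4) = (b + 1)^2*(b + 4)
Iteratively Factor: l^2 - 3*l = (l)*(l - 3)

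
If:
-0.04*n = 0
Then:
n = 0.00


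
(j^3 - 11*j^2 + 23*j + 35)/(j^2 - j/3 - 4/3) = 3*(j^2 - 12*j + 35)/(3*j - 4)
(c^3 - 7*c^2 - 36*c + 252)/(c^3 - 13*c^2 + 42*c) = (c + 6)/c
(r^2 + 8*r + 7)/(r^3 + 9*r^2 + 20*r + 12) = (r + 7)/(r^2 + 8*r + 12)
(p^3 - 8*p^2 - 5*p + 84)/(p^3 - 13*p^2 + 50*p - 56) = (p + 3)/(p - 2)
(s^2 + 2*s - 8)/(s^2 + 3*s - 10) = (s + 4)/(s + 5)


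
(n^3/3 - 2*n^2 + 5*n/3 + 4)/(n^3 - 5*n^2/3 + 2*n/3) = (n^3 - 6*n^2 + 5*n + 12)/(n*(3*n^2 - 5*n + 2))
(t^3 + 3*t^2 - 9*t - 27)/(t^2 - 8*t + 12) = (t^3 + 3*t^2 - 9*t - 27)/(t^2 - 8*t + 12)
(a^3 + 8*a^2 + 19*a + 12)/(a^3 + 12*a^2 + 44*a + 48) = (a^2 + 4*a + 3)/(a^2 + 8*a + 12)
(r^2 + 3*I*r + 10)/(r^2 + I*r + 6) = (r + 5*I)/(r + 3*I)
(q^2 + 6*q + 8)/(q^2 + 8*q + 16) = (q + 2)/(q + 4)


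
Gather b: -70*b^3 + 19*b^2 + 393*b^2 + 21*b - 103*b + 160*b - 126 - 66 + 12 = -70*b^3 + 412*b^2 + 78*b - 180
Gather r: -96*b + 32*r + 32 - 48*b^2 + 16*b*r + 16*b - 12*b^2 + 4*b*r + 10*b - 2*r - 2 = -60*b^2 - 70*b + r*(20*b + 30) + 30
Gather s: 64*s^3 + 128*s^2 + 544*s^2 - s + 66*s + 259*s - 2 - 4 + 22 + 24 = 64*s^3 + 672*s^2 + 324*s + 40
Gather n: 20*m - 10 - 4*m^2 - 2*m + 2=-4*m^2 + 18*m - 8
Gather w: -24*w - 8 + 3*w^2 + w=3*w^2 - 23*w - 8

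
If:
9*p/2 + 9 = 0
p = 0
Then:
No Solution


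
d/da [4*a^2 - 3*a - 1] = 8*a - 3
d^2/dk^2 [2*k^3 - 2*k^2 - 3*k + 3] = 12*k - 4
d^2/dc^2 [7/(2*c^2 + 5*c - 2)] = 14*(-4*c^2 - 10*c + (4*c + 5)^2 + 4)/(2*c^2 + 5*c - 2)^3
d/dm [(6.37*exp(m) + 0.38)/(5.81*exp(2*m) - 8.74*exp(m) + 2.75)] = (-37.0097*exp(2*m) - 4.4156*exp(m) + 20.8387)*exp(m)/(33.7561*exp(4*m) - 101.5588*exp(3*m) + 108.3426*exp(2*m) - 48.07*exp(m) + 7.5625)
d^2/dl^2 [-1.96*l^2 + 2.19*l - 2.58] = -3.92000000000000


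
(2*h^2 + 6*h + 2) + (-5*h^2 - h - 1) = -3*h^2 + 5*h + 1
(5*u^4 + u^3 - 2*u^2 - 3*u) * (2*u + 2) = 10*u^5 + 12*u^4 - 2*u^3 - 10*u^2 - 6*u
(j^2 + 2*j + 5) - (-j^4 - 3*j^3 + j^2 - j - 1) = j^4 + 3*j^3 + 3*j + 6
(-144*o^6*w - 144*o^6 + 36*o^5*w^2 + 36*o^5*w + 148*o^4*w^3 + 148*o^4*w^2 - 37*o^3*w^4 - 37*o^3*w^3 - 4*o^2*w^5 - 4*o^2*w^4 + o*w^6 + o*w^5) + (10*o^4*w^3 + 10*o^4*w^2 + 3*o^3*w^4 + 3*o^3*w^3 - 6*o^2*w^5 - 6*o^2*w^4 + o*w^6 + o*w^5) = -144*o^6*w - 144*o^6 + 36*o^5*w^2 + 36*o^5*w + 158*o^4*w^3 + 158*o^4*w^2 - 34*o^3*w^4 - 34*o^3*w^3 - 10*o^2*w^5 - 10*o^2*w^4 + 2*o*w^6 + 2*o*w^5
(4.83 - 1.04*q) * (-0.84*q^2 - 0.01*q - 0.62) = 0.8736*q^3 - 4.0468*q^2 + 0.5965*q - 2.9946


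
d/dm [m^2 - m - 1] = 2*m - 1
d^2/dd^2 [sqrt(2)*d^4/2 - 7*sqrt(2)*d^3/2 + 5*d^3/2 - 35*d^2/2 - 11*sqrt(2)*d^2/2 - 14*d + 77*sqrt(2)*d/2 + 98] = 6*sqrt(2)*d^2 - 21*sqrt(2)*d + 15*d - 35 - 11*sqrt(2)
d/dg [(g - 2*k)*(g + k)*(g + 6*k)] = 3*g^2 + 10*g*k - 8*k^2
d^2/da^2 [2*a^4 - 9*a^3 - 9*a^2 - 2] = 24*a^2 - 54*a - 18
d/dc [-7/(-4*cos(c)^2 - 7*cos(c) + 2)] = 7*(8*cos(c) + 7)*sin(c)/(4*cos(c)^2 + 7*cos(c) - 2)^2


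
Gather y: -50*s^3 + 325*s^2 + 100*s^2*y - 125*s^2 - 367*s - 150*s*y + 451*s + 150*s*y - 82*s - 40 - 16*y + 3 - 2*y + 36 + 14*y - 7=-50*s^3 + 200*s^2 + 2*s + y*(100*s^2 - 4) - 8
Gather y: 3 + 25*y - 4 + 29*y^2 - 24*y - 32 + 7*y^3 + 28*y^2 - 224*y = 7*y^3 + 57*y^2 - 223*y - 33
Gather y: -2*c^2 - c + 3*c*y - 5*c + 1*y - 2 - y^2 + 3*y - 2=-2*c^2 - 6*c - y^2 + y*(3*c + 4) - 4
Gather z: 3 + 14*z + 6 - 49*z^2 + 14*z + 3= -49*z^2 + 28*z + 12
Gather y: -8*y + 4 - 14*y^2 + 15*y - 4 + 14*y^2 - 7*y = 0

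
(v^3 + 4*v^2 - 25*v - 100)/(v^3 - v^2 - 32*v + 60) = (v^2 + 9*v + 20)/(v^2 + 4*v - 12)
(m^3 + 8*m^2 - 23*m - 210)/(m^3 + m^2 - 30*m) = (m + 7)/m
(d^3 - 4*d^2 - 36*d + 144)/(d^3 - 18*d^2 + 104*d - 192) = (d + 6)/(d - 8)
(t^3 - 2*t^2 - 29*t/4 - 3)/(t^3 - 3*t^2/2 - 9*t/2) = (t^2 - 7*t/2 - 2)/(t*(t - 3))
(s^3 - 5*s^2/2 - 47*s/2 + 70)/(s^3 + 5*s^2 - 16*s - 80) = (s - 7/2)/(s + 4)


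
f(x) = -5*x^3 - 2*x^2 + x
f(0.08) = 0.06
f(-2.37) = 52.96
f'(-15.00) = -3314.00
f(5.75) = -1010.92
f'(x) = -15*x^2 - 4*x + 1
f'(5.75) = -517.94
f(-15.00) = 16410.00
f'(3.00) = -146.00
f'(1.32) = -30.42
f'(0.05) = 0.76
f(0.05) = 0.04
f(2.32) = -70.88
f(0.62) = -1.34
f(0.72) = -2.18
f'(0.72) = -9.66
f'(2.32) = -89.02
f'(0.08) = 0.58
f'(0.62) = -7.25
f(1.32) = -13.66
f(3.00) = -150.00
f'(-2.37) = -73.77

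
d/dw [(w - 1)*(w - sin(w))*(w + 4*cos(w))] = (1 - w)*(w - sin(w))*(4*sin(w) - 1) + (1 - w)*(w + 4*cos(w))*(cos(w) - 1) + (w - sin(w))*(w + 4*cos(w))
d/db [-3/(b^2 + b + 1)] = 3*(2*b + 1)/(b^2 + b + 1)^2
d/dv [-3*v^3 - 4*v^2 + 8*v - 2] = -9*v^2 - 8*v + 8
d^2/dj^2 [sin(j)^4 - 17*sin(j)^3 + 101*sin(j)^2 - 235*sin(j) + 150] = -16*sin(j)^4 + 153*sin(j)^3 - 392*sin(j)^2 + 133*sin(j) + 202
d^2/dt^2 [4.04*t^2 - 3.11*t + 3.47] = 8.08000000000000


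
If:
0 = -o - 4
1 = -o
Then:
No Solution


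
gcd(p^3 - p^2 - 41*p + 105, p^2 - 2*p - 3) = p - 3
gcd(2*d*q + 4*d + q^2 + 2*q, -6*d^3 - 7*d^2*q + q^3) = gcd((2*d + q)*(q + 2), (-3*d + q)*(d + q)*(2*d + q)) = 2*d + q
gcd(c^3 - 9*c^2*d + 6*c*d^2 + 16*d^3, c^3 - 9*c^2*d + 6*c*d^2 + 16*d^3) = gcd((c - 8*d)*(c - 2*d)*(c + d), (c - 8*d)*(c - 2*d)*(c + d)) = c^3 - 9*c^2*d + 6*c*d^2 + 16*d^3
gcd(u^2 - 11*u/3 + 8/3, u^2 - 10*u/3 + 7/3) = u - 1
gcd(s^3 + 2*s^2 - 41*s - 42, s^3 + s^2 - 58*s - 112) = s + 7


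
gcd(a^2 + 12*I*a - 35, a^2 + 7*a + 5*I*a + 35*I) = a + 5*I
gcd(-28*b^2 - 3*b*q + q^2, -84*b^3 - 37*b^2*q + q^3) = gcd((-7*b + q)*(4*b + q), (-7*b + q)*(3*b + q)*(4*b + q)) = -28*b^2 - 3*b*q + q^2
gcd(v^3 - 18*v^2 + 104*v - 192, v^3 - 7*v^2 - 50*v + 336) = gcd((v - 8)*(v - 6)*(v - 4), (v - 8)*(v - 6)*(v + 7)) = v^2 - 14*v + 48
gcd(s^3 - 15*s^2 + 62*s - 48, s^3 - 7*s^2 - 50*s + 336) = s^2 - 14*s + 48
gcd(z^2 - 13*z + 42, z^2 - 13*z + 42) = z^2 - 13*z + 42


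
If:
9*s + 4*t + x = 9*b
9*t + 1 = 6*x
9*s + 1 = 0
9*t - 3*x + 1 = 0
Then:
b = -13/81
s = -1/9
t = -1/9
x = 0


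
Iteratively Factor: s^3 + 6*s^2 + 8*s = (s + 4)*(s^2 + 2*s) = s*(s + 4)*(s + 2)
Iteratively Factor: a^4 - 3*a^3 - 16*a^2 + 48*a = (a - 4)*(a^3 + a^2 - 12*a) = (a - 4)*(a - 3)*(a^2 + 4*a) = a*(a - 4)*(a - 3)*(a + 4)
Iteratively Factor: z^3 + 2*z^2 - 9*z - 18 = (z + 2)*(z^2 - 9) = (z - 3)*(z + 2)*(z + 3)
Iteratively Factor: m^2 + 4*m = (m)*(m + 4)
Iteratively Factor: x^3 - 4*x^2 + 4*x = (x - 2)*(x^2 - 2*x) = x*(x - 2)*(x - 2)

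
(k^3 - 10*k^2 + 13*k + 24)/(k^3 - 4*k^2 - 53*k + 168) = (k + 1)/(k + 7)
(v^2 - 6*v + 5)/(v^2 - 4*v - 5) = (v - 1)/(v + 1)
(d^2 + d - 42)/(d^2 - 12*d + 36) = (d + 7)/(d - 6)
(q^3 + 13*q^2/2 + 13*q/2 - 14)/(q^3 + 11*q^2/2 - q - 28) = (q - 1)/(q - 2)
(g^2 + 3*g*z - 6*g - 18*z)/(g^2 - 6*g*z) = (g^2 + 3*g*z - 6*g - 18*z)/(g*(g - 6*z))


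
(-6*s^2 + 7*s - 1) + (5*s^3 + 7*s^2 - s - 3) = 5*s^3 + s^2 + 6*s - 4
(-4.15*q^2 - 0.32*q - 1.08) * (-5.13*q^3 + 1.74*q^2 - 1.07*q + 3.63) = 21.2895*q^5 - 5.5794*q^4 + 9.4241*q^3 - 16.6013*q^2 - 0.00599999999999978*q - 3.9204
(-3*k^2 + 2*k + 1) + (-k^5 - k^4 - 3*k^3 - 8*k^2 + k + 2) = -k^5 - k^4 - 3*k^3 - 11*k^2 + 3*k + 3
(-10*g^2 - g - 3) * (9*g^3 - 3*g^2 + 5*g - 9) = -90*g^5 + 21*g^4 - 74*g^3 + 94*g^2 - 6*g + 27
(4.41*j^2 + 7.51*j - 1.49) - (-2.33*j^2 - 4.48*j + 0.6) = 6.74*j^2 + 11.99*j - 2.09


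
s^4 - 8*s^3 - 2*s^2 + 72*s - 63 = (s - 7)*(s - 3)*(s - 1)*(s + 3)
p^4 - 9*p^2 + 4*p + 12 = (p - 2)^2*(p + 1)*(p + 3)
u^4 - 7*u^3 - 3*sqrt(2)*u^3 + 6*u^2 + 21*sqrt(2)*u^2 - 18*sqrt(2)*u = u*(u - 6)*(u - 1)*(u - 3*sqrt(2))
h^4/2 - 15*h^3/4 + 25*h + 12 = (h/2 + 1/4)*(h - 6)*(h - 4)*(h + 2)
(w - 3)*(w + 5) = w^2 + 2*w - 15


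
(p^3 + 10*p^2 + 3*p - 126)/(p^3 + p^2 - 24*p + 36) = (p + 7)/(p - 2)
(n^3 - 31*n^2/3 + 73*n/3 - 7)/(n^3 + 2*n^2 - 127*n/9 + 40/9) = 3*(n^2 - 10*n + 21)/(3*n^2 + 7*n - 40)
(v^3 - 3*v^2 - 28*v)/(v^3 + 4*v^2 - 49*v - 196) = v/(v + 7)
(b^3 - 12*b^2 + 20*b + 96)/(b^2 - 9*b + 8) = (b^2 - 4*b - 12)/(b - 1)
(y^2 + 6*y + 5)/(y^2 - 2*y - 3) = (y + 5)/(y - 3)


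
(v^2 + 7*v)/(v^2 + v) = (v + 7)/(v + 1)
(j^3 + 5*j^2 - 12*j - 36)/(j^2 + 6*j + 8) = (j^2 + 3*j - 18)/(j + 4)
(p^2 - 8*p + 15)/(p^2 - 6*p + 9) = (p - 5)/(p - 3)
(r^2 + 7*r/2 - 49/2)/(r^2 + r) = (2*r^2 + 7*r - 49)/(2*r*(r + 1))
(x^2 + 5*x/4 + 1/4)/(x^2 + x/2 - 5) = (4*x^2 + 5*x + 1)/(2*(2*x^2 + x - 10))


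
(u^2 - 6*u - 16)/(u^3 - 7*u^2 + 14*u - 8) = (u^2 - 6*u - 16)/(u^3 - 7*u^2 + 14*u - 8)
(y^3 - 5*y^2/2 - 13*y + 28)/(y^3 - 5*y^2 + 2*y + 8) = (y + 7/2)/(y + 1)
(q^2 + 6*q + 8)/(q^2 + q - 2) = (q + 4)/(q - 1)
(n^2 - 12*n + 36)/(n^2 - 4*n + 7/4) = 4*(n^2 - 12*n + 36)/(4*n^2 - 16*n + 7)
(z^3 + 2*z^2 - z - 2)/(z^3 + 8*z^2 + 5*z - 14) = (z + 1)/(z + 7)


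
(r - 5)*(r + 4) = r^2 - r - 20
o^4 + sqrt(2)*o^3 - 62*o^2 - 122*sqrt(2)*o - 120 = (o - 6*sqrt(2))*(o + sqrt(2))^2*(o + 5*sqrt(2))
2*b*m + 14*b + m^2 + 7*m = (2*b + m)*(m + 7)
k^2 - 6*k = k*(k - 6)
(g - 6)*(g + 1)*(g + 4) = g^3 - g^2 - 26*g - 24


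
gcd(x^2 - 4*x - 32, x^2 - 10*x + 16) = x - 8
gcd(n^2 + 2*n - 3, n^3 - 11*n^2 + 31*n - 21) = n - 1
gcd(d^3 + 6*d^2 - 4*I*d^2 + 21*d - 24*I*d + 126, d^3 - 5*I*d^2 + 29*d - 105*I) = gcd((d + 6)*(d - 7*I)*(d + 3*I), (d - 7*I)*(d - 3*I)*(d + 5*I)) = d - 7*I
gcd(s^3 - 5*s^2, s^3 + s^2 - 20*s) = s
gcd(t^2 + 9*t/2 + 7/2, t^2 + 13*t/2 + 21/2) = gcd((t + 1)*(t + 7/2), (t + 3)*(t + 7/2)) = t + 7/2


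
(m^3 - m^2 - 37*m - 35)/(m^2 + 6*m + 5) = m - 7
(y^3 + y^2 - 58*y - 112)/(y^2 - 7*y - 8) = (y^2 + 9*y + 14)/(y + 1)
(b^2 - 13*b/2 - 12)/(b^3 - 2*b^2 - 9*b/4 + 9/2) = 2*(b - 8)/(2*b^2 - 7*b + 6)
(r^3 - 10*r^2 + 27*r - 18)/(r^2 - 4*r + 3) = r - 6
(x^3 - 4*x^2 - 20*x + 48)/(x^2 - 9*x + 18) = (x^2 + 2*x - 8)/(x - 3)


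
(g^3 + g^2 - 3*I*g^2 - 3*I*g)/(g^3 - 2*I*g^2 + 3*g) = (g + 1)/(g + I)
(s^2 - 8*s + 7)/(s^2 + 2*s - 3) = (s - 7)/(s + 3)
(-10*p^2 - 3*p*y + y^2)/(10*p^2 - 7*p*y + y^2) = (2*p + y)/(-2*p + y)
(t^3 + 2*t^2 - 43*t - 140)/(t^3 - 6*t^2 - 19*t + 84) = (t + 5)/(t - 3)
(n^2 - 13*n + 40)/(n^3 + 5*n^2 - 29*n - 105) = (n - 8)/(n^2 + 10*n + 21)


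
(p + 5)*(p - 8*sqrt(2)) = p^2 - 8*sqrt(2)*p + 5*p - 40*sqrt(2)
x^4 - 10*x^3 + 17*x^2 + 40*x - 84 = (x - 7)*(x - 3)*(x - 2)*(x + 2)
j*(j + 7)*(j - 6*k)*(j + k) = j^4 - 5*j^3*k + 7*j^3 - 6*j^2*k^2 - 35*j^2*k - 42*j*k^2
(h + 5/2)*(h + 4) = h^2 + 13*h/2 + 10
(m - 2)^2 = m^2 - 4*m + 4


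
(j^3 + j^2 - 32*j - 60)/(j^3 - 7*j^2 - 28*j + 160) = (j^2 - 4*j - 12)/(j^2 - 12*j + 32)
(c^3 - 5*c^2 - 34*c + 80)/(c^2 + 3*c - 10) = c - 8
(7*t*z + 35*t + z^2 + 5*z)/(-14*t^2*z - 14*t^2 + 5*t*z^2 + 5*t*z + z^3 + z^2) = (z + 5)/(-2*t*z - 2*t + z^2 + z)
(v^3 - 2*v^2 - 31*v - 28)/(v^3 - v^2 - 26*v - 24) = (v - 7)/(v - 6)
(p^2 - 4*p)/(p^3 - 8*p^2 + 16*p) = 1/(p - 4)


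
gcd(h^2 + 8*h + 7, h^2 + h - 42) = h + 7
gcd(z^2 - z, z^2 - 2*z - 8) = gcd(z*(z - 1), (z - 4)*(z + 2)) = 1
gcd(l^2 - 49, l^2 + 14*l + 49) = l + 7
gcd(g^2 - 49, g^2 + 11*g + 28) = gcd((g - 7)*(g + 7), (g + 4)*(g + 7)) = g + 7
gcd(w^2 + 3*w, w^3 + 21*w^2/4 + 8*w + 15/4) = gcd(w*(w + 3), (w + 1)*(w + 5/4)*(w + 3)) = w + 3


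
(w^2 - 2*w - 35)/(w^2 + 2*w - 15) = (w - 7)/(w - 3)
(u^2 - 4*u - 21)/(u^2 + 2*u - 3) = (u - 7)/(u - 1)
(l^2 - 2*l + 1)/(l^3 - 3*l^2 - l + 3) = (l - 1)/(l^2 - 2*l - 3)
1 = 1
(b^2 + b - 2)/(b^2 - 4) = (b - 1)/(b - 2)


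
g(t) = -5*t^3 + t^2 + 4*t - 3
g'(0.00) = 4.00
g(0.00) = -3.00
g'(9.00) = -1193.00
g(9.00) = -3531.00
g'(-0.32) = 1.82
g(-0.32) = -4.01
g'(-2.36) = -84.26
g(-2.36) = 58.85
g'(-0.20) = 3.00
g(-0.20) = -3.72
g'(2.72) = -101.54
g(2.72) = -85.34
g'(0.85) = -5.14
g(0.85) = -1.95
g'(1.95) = -49.14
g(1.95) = -28.47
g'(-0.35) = 1.46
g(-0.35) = -4.06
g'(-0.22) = 2.83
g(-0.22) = -3.78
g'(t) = -15*t^2 + 2*t + 4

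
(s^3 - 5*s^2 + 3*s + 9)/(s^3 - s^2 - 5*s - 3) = (s - 3)/(s + 1)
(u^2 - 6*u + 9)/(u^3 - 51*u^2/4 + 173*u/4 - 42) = 4*(u - 3)/(4*u^2 - 39*u + 56)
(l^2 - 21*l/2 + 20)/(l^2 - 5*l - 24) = (l - 5/2)/(l + 3)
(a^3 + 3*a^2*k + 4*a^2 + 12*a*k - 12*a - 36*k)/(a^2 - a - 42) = (a^2 + 3*a*k - 2*a - 6*k)/(a - 7)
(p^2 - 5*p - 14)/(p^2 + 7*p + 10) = (p - 7)/(p + 5)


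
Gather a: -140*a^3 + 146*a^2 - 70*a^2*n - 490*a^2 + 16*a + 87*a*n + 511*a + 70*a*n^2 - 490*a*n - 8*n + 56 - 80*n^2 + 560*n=-140*a^3 + a^2*(-70*n - 344) + a*(70*n^2 - 403*n + 527) - 80*n^2 + 552*n + 56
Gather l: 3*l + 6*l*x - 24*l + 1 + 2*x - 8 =l*(6*x - 21) + 2*x - 7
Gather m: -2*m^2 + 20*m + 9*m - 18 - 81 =-2*m^2 + 29*m - 99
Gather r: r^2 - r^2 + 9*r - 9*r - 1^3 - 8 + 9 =0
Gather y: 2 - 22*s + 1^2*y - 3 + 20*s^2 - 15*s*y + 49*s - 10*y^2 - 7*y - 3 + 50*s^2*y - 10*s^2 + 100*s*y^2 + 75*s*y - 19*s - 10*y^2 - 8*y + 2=10*s^2 + 8*s + y^2*(100*s - 20) + y*(50*s^2 + 60*s - 14) - 2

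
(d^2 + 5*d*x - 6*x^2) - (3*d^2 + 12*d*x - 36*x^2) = -2*d^2 - 7*d*x + 30*x^2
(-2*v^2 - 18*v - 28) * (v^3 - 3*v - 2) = -2*v^5 - 18*v^4 - 22*v^3 + 58*v^2 + 120*v + 56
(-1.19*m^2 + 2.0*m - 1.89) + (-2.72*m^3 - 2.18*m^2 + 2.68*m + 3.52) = -2.72*m^3 - 3.37*m^2 + 4.68*m + 1.63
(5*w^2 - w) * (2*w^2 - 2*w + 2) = 10*w^4 - 12*w^3 + 12*w^2 - 2*w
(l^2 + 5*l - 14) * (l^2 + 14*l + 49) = l^4 + 19*l^3 + 105*l^2 + 49*l - 686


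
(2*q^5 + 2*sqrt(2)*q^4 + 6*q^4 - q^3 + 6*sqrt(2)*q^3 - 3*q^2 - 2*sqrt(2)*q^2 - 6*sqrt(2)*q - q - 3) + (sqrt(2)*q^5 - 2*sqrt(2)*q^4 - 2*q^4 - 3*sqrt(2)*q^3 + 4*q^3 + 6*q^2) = sqrt(2)*q^5 + 2*q^5 + 4*q^4 + 3*q^3 + 3*sqrt(2)*q^3 - 2*sqrt(2)*q^2 + 3*q^2 - 6*sqrt(2)*q - q - 3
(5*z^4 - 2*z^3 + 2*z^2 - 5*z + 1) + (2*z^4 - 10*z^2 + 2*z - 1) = 7*z^4 - 2*z^3 - 8*z^2 - 3*z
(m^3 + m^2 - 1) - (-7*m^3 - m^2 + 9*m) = 8*m^3 + 2*m^2 - 9*m - 1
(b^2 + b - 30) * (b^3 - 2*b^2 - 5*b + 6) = b^5 - b^4 - 37*b^3 + 61*b^2 + 156*b - 180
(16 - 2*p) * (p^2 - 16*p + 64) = -2*p^3 + 48*p^2 - 384*p + 1024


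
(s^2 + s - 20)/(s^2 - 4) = (s^2 + s - 20)/(s^2 - 4)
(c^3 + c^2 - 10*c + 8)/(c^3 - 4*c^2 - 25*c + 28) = (c - 2)/(c - 7)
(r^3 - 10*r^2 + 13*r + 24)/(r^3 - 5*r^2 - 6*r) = (r^2 - 11*r + 24)/(r*(r - 6))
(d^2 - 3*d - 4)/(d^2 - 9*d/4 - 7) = 4*(d + 1)/(4*d + 7)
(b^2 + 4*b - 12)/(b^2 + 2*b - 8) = (b + 6)/(b + 4)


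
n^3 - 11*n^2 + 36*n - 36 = (n - 6)*(n - 3)*(n - 2)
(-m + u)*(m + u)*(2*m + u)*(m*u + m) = -2*m^4*u - 2*m^4 - m^3*u^2 - m^3*u + 2*m^2*u^3 + 2*m^2*u^2 + m*u^4 + m*u^3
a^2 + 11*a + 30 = (a + 5)*(a + 6)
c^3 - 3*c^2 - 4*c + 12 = (c - 3)*(c - 2)*(c + 2)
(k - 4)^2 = k^2 - 8*k + 16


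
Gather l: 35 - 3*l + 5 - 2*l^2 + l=-2*l^2 - 2*l + 40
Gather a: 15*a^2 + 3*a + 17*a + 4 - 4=15*a^2 + 20*a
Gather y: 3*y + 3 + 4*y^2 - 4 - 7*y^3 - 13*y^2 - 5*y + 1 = -7*y^3 - 9*y^2 - 2*y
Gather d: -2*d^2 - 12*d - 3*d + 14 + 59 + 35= -2*d^2 - 15*d + 108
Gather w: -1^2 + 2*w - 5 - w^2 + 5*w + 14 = -w^2 + 7*w + 8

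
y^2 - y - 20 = (y - 5)*(y + 4)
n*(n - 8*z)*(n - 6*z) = n^3 - 14*n^2*z + 48*n*z^2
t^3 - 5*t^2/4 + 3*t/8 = t*(t - 3/4)*(t - 1/2)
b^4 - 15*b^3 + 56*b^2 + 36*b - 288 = (b - 8)*(b - 6)*(b - 3)*(b + 2)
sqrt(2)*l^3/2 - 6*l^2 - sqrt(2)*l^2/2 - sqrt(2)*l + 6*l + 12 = (l - 2)*(l - 6*sqrt(2))*(sqrt(2)*l/2 + sqrt(2)/2)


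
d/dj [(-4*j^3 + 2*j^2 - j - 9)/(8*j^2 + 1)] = (-32*j^4 - 4*j^2 + 148*j - 1)/(64*j^4 + 16*j^2 + 1)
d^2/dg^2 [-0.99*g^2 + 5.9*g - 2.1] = -1.98000000000000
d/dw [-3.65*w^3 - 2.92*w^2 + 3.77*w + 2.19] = -10.95*w^2 - 5.84*w + 3.77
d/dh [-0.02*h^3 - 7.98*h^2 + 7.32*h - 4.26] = -0.06*h^2 - 15.96*h + 7.32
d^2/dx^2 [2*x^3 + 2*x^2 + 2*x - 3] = 12*x + 4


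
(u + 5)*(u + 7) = u^2 + 12*u + 35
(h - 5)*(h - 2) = h^2 - 7*h + 10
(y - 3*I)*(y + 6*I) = y^2 + 3*I*y + 18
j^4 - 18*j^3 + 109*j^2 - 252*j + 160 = (j - 8)*(j - 5)*(j - 4)*(j - 1)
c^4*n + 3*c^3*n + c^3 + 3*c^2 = c^2*(c + 3)*(c*n + 1)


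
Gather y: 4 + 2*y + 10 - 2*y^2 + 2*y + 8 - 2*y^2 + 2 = -4*y^2 + 4*y + 24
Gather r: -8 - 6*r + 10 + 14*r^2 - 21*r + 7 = 14*r^2 - 27*r + 9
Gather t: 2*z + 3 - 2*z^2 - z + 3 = -2*z^2 + z + 6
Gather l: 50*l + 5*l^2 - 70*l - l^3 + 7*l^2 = -l^3 + 12*l^2 - 20*l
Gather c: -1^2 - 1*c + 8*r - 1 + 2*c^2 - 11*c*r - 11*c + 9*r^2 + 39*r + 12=2*c^2 + c*(-11*r - 12) + 9*r^2 + 47*r + 10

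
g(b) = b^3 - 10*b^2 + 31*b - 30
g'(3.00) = -2.00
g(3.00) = 0.00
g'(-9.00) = 454.00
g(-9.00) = -1848.00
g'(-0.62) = 44.55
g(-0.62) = -53.30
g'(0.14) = 28.26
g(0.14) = -25.85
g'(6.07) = 20.13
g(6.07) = 13.37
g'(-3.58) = 141.05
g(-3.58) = -315.03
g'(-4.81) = 196.61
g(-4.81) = -521.76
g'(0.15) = 28.07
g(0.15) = -25.57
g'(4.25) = 0.19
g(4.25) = -2.11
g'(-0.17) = 34.49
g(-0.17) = -35.56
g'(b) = 3*b^2 - 20*b + 31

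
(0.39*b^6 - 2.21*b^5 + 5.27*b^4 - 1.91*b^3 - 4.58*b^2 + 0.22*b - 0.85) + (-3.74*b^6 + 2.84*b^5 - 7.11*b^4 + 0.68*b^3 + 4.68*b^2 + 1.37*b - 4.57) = -3.35*b^6 + 0.63*b^5 - 1.84*b^4 - 1.23*b^3 + 0.0999999999999996*b^2 + 1.59*b - 5.42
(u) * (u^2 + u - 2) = u^3 + u^2 - 2*u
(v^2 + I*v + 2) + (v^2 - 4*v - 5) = 2*v^2 - 4*v + I*v - 3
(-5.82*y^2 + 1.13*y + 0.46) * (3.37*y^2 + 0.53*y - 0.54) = -19.6134*y^4 + 0.723499999999999*y^3 + 5.2919*y^2 - 0.3664*y - 0.2484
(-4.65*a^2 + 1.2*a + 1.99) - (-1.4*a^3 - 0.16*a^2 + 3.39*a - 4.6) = 1.4*a^3 - 4.49*a^2 - 2.19*a + 6.59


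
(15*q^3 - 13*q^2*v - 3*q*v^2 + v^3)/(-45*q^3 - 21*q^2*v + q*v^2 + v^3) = (-q + v)/(3*q + v)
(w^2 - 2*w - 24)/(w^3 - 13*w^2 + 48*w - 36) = (w + 4)/(w^2 - 7*w + 6)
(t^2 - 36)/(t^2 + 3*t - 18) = (t - 6)/(t - 3)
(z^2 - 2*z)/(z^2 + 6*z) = (z - 2)/(z + 6)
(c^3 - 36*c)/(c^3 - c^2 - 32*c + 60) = c*(c - 6)/(c^2 - 7*c + 10)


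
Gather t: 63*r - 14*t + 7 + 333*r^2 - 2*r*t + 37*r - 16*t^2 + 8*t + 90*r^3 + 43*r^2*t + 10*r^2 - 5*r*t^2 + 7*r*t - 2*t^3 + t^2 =90*r^3 + 343*r^2 + 100*r - 2*t^3 + t^2*(-5*r - 15) + t*(43*r^2 + 5*r - 6) + 7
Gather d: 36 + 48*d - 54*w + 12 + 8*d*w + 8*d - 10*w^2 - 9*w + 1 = d*(8*w + 56) - 10*w^2 - 63*w + 49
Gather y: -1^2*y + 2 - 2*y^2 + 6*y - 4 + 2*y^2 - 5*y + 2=0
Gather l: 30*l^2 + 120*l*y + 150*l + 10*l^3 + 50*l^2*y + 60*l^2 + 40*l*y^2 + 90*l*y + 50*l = 10*l^3 + l^2*(50*y + 90) + l*(40*y^2 + 210*y + 200)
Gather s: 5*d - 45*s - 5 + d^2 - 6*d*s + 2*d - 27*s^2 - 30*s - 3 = d^2 + 7*d - 27*s^2 + s*(-6*d - 75) - 8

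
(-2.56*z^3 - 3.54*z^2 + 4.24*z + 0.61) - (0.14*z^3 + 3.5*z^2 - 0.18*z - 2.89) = -2.7*z^3 - 7.04*z^2 + 4.42*z + 3.5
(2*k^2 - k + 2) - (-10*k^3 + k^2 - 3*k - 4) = 10*k^3 + k^2 + 2*k + 6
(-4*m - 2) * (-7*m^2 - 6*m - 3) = 28*m^3 + 38*m^2 + 24*m + 6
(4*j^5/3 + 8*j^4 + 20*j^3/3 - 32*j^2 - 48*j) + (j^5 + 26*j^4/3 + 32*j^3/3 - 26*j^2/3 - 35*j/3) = 7*j^5/3 + 50*j^4/3 + 52*j^3/3 - 122*j^2/3 - 179*j/3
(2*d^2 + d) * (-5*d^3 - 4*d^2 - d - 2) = -10*d^5 - 13*d^4 - 6*d^3 - 5*d^2 - 2*d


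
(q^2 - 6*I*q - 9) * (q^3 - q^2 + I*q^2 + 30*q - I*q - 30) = q^5 - q^4 - 5*I*q^4 + 27*q^3 + 5*I*q^3 - 27*q^2 - 189*I*q^2 - 270*q + 189*I*q + 270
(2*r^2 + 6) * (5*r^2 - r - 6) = 10*r^4 - 2*r^3 + 18*r^2 - 6*r - 36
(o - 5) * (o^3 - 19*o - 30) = o^4 - 5*o^3 - 19*o^2 + 65*o + 150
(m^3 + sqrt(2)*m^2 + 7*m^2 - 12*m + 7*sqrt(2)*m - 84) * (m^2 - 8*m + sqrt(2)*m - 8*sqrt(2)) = m^5 - m^4 + 2*sqrt(2)*m^4 - 66*m^3 - 2*sqrt(2)*m^3 - 124*sqrt(2)*m^2 + 10*m^2 + 12*sqrt(2)*m + 560*m + 672*sqrt(2)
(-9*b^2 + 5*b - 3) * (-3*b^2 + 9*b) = 27*b^4 - 96*b^3 + 54*b^2 - 27*b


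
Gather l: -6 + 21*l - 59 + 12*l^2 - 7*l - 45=12*l^2 + 14*l - 110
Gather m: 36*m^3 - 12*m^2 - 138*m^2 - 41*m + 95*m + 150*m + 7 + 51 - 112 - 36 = 36*m^3 - 150*m^2 + 204*m - 90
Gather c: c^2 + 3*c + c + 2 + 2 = c^2 + 4*c + 4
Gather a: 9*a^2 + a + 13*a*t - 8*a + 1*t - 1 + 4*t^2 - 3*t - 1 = 9*a^2 + a*(13*t - 7) + 4*t^2 - 2*t - 2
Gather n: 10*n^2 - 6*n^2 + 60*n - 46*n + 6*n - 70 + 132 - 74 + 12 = 4*n^2 + 20*n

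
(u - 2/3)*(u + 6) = u^2 + 16*u/3 - 4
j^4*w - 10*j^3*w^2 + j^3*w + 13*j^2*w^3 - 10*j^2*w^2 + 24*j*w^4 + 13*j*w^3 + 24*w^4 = (j - 8*w)*(j - 3*w)*(j + w)*(j*w + w)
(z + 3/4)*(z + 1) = z^2 + 7*z/4 + 3/4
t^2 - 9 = (t - 3)*(t + 3)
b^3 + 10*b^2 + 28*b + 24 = (b + 2)^2*(b + 6)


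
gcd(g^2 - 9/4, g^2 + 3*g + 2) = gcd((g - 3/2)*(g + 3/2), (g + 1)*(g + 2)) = 1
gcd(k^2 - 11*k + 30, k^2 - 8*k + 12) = k - 6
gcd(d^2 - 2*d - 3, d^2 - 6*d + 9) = d - 3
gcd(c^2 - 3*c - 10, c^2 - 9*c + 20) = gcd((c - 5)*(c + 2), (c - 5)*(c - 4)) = c - 5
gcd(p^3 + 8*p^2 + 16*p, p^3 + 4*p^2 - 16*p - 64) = p^2 + 8*p + 16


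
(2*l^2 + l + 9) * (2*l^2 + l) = 4*l^4 + 4*l^3 + 19*l^2 + 9*l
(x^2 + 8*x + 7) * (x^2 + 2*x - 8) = x^4 + 10*x^3 + 15*x^2 - 50*x - 56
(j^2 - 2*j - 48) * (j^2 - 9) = j^4 - 2*j^3 - 57*j^2 + 18*j + 432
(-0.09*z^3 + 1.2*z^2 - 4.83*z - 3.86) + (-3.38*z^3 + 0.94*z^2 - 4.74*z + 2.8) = -3.47*z^3 + 2.14*z^2 - 9.57*z - 1.06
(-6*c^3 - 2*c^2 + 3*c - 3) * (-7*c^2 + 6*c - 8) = 42*c^5 - 22*c^4 + 15*c^3 + 55*c^2 - 42*c + 24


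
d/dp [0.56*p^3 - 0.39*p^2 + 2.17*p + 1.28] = 1.68*p^2 - 0.78*p + 2.17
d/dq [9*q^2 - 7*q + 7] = 18*q - 7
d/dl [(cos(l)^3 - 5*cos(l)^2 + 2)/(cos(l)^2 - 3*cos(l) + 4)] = (-cos(l)^4 + 6*cos(l)^3 - 27*cos(l)^2 + 44*cos(l) - 6)*sin(l)/(sin(l)^2 + 3*cos(l) - 5)^2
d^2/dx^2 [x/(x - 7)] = 14/(x - 7)^3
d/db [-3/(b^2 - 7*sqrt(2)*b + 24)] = 3*(2*b - 7*sqrt(2))/(b^2 - 7*sqrt(2)*b + 24)^2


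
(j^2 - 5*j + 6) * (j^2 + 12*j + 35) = j^4 + 7*j^3 - 19*j^2 - 103*j + 210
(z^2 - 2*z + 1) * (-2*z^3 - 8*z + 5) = -2*z^5 + 4*z^4 - 10*z^3 + 21*z^2 - 18*z + 5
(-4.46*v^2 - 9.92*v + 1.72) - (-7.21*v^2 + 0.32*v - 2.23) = 2.75*v^2 - 10.24*v + 3.95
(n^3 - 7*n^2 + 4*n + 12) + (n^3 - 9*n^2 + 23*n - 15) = 2*n^3 - 16*n^2 + 27*n - 3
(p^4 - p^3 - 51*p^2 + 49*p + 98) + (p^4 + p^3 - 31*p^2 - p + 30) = 2*p^4 - 82*p^2 + 48*p + 128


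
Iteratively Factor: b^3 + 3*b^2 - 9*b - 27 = (b - 3)*(b^2 + 6*b + 9) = (b - 3)*(b + 3)*(b + 3)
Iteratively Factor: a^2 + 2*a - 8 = (a - 2)*(a + 4)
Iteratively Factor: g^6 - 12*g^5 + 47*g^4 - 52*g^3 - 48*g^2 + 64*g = (g - 4)*(g^5 - 8*g^4 + 15*g^3 + 8*g^2 - 16*g) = (g - 4)*(g + 1)*(g^4 - 9*g^3 + 24*g^2 - 16*g) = g*(g - 4)*(g + 1)*(g^3 - 9*g^2 + 24*g - 16) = g*(g - 4)^2*(g + 1)*(g^2 - 5*g + 4) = g*(g - 4)^3*(g + 1)*(g - 1)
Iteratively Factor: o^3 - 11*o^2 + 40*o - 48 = (o - 4)*(o^2 - 7*o + 12) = (o - 4)^2*(o - 3)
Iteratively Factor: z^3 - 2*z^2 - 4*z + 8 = (z + 2)*(z^2 - 4*z + 4) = (z - 2)*(z + 2)*(z - 2)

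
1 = 1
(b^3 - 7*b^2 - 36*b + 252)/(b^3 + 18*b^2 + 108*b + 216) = (b^2 - 13*b + 42)/(b^2 + 12*b + 36)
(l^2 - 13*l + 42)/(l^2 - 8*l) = (l^2 - 13*l + 42)/(l*(l - 8))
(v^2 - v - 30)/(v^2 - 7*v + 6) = (v + 5)/(v - 1)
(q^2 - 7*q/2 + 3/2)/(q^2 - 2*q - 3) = (q - 1/2)/(q + 1)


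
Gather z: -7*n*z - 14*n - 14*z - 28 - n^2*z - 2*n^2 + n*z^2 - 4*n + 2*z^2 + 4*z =-2*n^2 - 18*n + z^2*(n + 2) + z*(-n^2 - 7*n - 10) - 28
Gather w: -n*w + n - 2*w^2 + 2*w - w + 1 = n - 2*w^2 + w*(1 - n) + 1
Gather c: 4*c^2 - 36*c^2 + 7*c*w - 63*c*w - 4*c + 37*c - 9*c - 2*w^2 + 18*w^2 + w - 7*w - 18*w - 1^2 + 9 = -32*c^2 + c*(24 - 56*w) + 16*w^2 - 24*w + 8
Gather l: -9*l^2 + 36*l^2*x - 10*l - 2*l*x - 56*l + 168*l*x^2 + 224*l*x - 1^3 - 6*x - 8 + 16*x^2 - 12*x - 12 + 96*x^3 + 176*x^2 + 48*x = l^2*(36*x - 9) + l*(168*x^2 + 222*x - 66) + 96*x^3 + 192*x^2 + 30*x - 21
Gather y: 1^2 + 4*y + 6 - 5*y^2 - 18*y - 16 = -5*y^2 - 14*y - 9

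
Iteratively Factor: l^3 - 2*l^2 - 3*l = (l - 3)*(l^2 + l) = l*(l - 3)*(l + 1)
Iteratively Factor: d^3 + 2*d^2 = (d)*(d^2 + 2*d) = d^2*(d + 2)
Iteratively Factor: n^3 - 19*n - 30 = (n + 3)*(n^2 - 3*n - 10) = (n + 2)*(n + 3)*(n - 5)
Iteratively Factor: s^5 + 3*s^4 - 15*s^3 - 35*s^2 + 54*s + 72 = (s + 3)*(s^4 - 15*s^2 + 10*s + 24) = (s - 2)*(s + 3)*(s^3 + 2*s^2 - 11*s - 12) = (s - 2)*(s + 3)*(s + 4)*(s^2 - 2*s - 3) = (s - 2)*(s + 1)*(s + 3)*(s + 4)*(s - 3)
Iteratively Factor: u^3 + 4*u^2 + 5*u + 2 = (u + 1)*(u^2 + 3*u + 2) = (u + 1)^2*(u + 2)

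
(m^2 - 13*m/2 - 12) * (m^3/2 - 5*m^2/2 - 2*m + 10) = m^5/2 - 23*m^4/4 + 33*m^3/4 + 53*m^2 - 41*m - 120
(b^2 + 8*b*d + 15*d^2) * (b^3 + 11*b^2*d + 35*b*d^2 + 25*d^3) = b^5 + 19*b^4*d + 138*b^3*d^2 + 470*b^2*d^3 + 725*b*d^4 + 375*d^5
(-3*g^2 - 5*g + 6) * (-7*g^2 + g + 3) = 21*g^4 + 32*g^3 - 56*g^2 - 9*g + 18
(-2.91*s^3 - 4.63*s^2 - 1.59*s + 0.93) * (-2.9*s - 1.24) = 8.439*s^4 + 17.0354*s^3 + 10.3522*s^2 - 0.7254*s - 1.1532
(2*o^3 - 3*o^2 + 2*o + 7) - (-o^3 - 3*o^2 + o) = 3*o^3 + o + 7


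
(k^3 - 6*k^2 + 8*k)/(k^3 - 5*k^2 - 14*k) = (-k^2 + 6*k - 8)/(-k^2 + 5*k + 14)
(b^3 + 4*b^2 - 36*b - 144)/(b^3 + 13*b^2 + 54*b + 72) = (b - 6)/(b + 3)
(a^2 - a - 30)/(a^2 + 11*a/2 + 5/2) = 2*(a - 6)/(2*a + 1)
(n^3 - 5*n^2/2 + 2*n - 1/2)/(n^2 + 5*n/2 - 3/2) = (n^2 - 2*n + 1)/(n + 3)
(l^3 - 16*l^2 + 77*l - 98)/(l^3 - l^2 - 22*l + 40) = (l^2 - 14*l + 49)/(l^2 + l - 20)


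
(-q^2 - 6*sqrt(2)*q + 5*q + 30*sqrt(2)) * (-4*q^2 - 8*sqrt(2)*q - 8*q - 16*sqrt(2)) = 4*q^4 - 12*q^3 + 32*sqrt(2)*q^3 - 96*sqrt(2)*q^2 + 56*q^2 - 320*sqrt(2)*q - 288*q - 960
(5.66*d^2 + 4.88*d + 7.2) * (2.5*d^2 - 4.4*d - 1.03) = 14.15*d^4 - 12.704*d^3 - 9.3018*d^2 - 36.7064*d - 7.416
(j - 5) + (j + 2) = 2*j - 3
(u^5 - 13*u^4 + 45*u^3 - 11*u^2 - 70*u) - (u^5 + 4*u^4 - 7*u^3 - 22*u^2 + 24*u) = -17*u^4 + 52*u^3 + 11*u^2 - 94*u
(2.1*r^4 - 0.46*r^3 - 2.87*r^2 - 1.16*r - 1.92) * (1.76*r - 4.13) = 3.696*r^5 - 9.4826*r^4 - 3.1514*r^3 + 9.8115*r^2 + 1.4116*r + 7.9296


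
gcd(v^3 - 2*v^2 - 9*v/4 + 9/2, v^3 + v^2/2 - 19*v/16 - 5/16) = 1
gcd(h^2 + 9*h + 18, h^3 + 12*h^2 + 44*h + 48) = h + 6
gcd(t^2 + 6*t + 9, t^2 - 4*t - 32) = 1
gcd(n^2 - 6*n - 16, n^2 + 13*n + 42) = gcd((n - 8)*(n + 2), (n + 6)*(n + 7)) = 1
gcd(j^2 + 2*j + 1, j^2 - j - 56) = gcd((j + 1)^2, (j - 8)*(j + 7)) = 1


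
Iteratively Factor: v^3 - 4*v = (v)*(v^2 - 4) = v*(v + 2)*(v - 2)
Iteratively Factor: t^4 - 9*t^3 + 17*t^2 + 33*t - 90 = (t - 5)*(t^3 - 4*t^2 - 3*t + 18) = (t - 5)*(t + 2)*(t^2 - 6*t + 9) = (t - 5)*(t - 3)*(t + 2)*(t - 3)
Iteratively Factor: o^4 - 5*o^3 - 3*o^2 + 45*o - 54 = (o + 3)*(o^3 - 8*o^2 + 21*o - 18) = (o - 3)*(o + 3)*(o^2 - 5*o + 6) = (o - 3)^2*(o + 3)*(o - 2)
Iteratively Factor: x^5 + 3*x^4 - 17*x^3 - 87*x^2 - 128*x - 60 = (x + 3)*(x^4 - 17*x^2 - 36*x - 20) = (x + 1)*(x + 3)*(x^3 - x^2 - 16*x - 20) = (x + 1)*(x + 2)*(x + 3)*(x^2 - 3*x - 10) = (x - 5)*(x + 1)*(x + 2)*(x + 3)*(x + 2)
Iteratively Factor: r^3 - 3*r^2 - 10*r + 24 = (r + 3)*(r^2 - 6*r + 8) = (r - 4)*(r + 3)*(r - 2)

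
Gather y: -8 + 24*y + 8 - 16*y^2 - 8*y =-16*y^2 + 16*y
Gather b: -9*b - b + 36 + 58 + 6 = 100 - 10*b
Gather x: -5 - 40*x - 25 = -40*x - 30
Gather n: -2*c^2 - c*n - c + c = -2*c^2 - c*n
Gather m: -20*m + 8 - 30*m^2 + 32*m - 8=-30*m^2 + 12*m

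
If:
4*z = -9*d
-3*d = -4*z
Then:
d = 0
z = 0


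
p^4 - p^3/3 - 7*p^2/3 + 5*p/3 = p*(p - 1)^2*(p + 5/3)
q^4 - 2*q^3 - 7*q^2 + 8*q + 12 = (q - 3)*(q - 2)*(q + 1)*(q + 2)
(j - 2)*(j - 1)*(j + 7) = j^3 + 4*j^2 - 19*j + 14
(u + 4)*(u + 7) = u^2 + 11*u + 28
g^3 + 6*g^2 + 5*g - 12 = (g - 1)*(g + 3)*(g + 4)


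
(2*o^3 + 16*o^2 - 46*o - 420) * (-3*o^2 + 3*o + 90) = -6*o^5 - 42*o^4 + 366*o^3 + 2562*o^2 - 5400*o - 37800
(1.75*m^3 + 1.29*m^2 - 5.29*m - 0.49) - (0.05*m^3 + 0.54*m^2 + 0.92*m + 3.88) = 1.7*m^3 + 0.75*m^2 - 6.21*m - 4.37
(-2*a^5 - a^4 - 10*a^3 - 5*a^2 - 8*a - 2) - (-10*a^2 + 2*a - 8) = -2*a^5 - a^4 - 10*a^3 + 5*a^2 - 10*a + 6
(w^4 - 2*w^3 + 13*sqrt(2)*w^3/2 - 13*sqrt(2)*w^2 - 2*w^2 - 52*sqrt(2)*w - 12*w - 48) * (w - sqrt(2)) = w^5 - 2*w^4 + 11*sqrt(2)*w^4/2 - 11*sqrt(2)*w^3 - 15*w^3 - 50*sqrt(2)*w^2 + 14*w^2 + 12*sqrt(2)*w + 56*w + 48*sqrt(2)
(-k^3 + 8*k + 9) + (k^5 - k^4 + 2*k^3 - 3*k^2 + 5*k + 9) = k^5 - k^4 + k^3 - 3*k^2 + 13*k + 18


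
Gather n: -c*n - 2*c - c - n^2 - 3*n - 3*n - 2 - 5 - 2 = -3*c - n^2 + n*(-c - 6) - 9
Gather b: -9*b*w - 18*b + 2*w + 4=b*(-9*w - 18) + 2*w + 4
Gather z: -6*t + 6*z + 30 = -6*t + 6*z + 30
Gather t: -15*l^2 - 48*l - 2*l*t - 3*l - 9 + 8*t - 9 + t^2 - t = -15*l^2 - 51*l + t^2 + t*(7 - 2*l) - 18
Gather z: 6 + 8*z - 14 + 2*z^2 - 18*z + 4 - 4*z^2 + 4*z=-2*z^2 - 6*z - 4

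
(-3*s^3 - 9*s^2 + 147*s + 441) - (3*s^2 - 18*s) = -3*s^3 - 12*s^2 + 165*s + 441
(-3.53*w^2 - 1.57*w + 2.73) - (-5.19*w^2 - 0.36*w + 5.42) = 1.66*w^2 - 1.21*w - 2.69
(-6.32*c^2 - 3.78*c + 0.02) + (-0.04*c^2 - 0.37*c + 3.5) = -6.36*c^2 - 4.15*c + 3.52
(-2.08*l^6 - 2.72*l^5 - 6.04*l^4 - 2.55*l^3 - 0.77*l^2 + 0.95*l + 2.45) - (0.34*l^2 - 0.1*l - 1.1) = -2.08*l^6 - 2.72*l^5 - 6.04*l^4 - 2.55*l^3 - 1.11*l^2 + 1.05*l + 3.55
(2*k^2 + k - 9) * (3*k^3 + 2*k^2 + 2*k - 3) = 6*k^5 + 7*k^4 - 21*k^3 - 22*k^2 - 21*k + 27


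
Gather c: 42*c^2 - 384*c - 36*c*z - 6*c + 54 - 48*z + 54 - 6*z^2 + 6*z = 42*c^2 + c*(-36*z - 390) - 6*z^2 - 42*z + 108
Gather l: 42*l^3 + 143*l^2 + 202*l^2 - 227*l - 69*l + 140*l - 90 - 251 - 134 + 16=42*l^3 + 345*l^2 - 156*l - 459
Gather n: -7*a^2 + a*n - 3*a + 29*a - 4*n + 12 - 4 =-7*a^2 + 26*a + n*(a - 4) + 8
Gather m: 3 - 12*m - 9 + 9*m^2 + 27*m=9*m^2 + 15*m - 6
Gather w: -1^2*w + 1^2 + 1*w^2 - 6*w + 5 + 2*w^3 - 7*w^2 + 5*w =2*w^3 - 6*w^2 - 2*w + 6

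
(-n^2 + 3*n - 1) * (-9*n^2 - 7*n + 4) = 9*n^4 - 20*n^3 - 16*n^2 + 19*n - 4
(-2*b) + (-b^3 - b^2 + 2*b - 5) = -b^3 - b^2 - 5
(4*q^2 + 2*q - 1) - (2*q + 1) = 4*q^2 - 2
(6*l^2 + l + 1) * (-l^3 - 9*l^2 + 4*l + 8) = -6*l^5 - 55*l^4 + 14*l^3 + 43*l^2 + 12*l + 8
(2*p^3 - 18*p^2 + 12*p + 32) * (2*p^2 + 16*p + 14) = 4*p^5 - 4*p^4 - 236*p^3 + 4*p^2 + 680*p + 448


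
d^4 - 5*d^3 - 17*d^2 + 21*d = d*(d - 7)*(d - 1)*(d + 3)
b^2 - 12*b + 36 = (b - 6)^2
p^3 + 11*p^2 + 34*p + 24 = (p + 1)*(p + 4)*(p + 6)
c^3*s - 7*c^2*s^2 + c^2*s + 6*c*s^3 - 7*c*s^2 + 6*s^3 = (c - 6*s)*(c - s)*(c*s + s)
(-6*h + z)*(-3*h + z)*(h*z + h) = 18*h^3*z + 18*h^3 - 9*h^2*z^2 - 9*h^2*z + h*z^3 + h*z^2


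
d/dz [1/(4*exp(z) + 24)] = -exp(z)/(4*(exp(z) + 6)^2)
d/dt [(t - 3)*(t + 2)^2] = (t + 2)*(3*t - 4)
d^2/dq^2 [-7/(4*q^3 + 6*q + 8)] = 21*(2*q*(2*q^3 + 3*q + 4) - 3*(2*q^2 + 1)^2)/(2*q^3 + 3*q + 4)^3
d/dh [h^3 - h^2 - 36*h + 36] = 3*h^2 - 2*h - 36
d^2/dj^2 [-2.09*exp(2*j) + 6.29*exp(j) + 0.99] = (6.29 - 8.36*exp(j))*exp(j)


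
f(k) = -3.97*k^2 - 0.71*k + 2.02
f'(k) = -7.94*k - 0.71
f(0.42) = 1.02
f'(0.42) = -4.04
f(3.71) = -55.26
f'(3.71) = -30.17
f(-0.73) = 0.42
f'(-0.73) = 5.09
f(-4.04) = -59.91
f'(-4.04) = 31.37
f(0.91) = -1.91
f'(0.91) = -7.94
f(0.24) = 1.62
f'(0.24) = -2.62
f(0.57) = 0.33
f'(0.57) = -5.24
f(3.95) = -62.73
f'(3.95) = -32.07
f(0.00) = 2.02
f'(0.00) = -0.71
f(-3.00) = -31.58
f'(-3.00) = 23.11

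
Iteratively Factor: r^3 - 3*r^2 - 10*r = (r - 5)*(r^2 + 2*r) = (r - 5)*(r + 2)*(r)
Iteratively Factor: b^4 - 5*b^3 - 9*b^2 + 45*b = (b + 3)*(b^3 - 8*b^2 + 15*b) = (b - 5)*(b + 3)*(b^2 - 3*b) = b*(b - 5)*(b + 3)*(b - 3)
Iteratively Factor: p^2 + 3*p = (p + 3)*(p)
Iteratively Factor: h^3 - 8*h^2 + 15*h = (h - 3)*(h^2 - 5*h) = (h - 5)*(h - 3)*(h)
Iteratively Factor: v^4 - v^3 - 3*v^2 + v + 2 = (v - 2)*(v^3 + v^2 - v - 1) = (v - 2)*(v + 1)*(v^2 - 1) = (v - 2)*(v + 1)^2*(v - 1)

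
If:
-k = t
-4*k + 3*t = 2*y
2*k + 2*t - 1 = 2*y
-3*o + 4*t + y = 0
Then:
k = 1/7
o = -5/14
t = -1/7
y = -1/2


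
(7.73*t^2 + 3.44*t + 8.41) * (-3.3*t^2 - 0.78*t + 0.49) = -25.509*t^4 - 17.3814*t^3 - 26.6485*t^2 - 4.8742*t + 4.1209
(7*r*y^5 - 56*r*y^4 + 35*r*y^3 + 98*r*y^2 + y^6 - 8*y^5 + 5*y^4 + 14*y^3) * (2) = 14*r*y^5 - 112*r*y^4 + 70*r*y^3 + 196*r*y^2 + 2*y^6 - 16*y^5 + 10*y^4 + 28*y^3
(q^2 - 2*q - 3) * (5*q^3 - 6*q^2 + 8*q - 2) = 5*q^5 - 16*q^4 + 5*q^3 - 20*q + 6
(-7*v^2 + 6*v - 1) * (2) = -14*v^2 + 12*v - 2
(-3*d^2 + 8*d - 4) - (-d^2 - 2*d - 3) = -2*d^2 + 10*d - 1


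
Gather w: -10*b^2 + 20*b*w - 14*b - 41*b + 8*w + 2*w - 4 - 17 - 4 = -10*b^2 - 55*b + w*(20*b + 10) - 25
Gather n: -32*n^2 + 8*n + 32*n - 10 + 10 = -32*n^2 + 40*n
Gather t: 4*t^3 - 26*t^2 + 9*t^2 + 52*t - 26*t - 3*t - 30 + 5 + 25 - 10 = 4*t^3 - 17*t^2 + 23*t - 10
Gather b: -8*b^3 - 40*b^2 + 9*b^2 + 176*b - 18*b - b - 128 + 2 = -8*b^3 - 31*b^2 + 157*b - 126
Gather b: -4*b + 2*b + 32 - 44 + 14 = 2 - 2*b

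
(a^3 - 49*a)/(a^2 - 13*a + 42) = a*(a + 7)/(a - 6)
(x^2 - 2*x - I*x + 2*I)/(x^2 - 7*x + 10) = (x - I)/(x - 5)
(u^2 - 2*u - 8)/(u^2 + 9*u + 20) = (u^2 - 2*u - 8)/(u^2 + 9*u + 20)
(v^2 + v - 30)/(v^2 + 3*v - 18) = (v - 5)/(v - 3)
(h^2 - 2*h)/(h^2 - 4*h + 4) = h/(h - 2)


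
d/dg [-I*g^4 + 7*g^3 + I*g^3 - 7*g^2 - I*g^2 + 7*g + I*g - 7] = -4*I*g^3 + 3*g^2*(7 + I) - 2*g*(7 + I) + 7 + I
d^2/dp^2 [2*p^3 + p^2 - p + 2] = 12*p + 2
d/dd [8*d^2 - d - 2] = 16*d - 1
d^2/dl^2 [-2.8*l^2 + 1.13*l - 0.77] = -5.60000000000000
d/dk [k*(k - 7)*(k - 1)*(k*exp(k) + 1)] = k^4*exp(k) - 4*k^3*exp(k) - 17*k^2*exp(k) + 3*k^2 + 14*k*exp(k) - 16*k + 7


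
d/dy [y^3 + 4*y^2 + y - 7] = 3*y^2 + 8*y + 1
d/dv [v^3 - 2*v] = 3*v^2 - 2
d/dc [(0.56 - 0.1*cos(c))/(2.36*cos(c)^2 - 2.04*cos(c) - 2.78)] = (-0.236*cos(c)^2 + 2.6432*cos(c) - 1.4204)*sin(c)/(5.5696*cos(c)^4 - 9.6288*cos(c)^3 - 8.96*cos(c)^2 + 11.3424*cos(c) + 7.7284)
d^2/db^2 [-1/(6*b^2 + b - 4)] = 2*(36*b^2 + 6*b - (12*b + 1)^2 - 24)/(6*b^2 + b - 4)^3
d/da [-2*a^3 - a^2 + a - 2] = -6*a^2 - 2*a + 1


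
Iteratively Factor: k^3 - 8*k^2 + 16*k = (k - 4)*(k^2 - 4*k) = k*(k - 4)*(k - 4)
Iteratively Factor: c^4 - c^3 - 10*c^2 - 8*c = (c + 1)*(c^3 - 2*c^2 - 8*c) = c*(c + 1)*(c^2 - 2*c - 8) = c*(c + 1)*(c + 2)*(c - 4)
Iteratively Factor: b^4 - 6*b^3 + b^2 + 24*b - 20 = (b - 1)*(b^3 - 5*b^2 - 4*b + 20) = (b - 1)*(b + 2)*(b^2 - 7*b + 10) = (b - 2)*(b - 1)*(b + 2)*(b - 5)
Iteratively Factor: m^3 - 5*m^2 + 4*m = (m - 4)*(m^2 - m) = (m - 4)*(m - 1)*(m)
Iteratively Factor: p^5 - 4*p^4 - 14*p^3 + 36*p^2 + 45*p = (p + 3)*(p^4 - 7*p^3 + 7*p^2 + 15*p) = (p - 3)*(p + 3)*(p^3 - 4*p^2 - 5*p) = p*(p - 3)*(p + 3)*(p^2 - 4*p - 5) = p*(p - 5)*(p - 3)*(p + 3)*(p + 1)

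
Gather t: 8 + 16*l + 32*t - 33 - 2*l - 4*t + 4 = 14*l + 28*t - 21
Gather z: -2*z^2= -2*z^2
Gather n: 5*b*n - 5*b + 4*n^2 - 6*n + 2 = -5*b + 4*n^2 + n*(5*b - 6) + 2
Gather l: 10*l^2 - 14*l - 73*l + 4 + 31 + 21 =10*l^2 - 87*l + 56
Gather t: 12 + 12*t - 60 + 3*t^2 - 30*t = 3*t^2 - 18*t - 48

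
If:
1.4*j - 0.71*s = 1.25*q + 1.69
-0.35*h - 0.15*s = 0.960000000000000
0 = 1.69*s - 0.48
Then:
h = -2.86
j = 0.892857142857143*q + 1.35118343195266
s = 0.28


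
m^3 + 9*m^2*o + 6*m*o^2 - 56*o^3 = (m - 2*o)*(m + 4*o)*(m + 7*o)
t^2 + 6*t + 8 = (t + 2)*(t + 4)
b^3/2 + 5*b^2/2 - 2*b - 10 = (b/2 + 1)*(b - 2)*(b + 5)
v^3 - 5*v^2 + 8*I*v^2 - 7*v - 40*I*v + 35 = (v - 5)*(v + I)*(v + 7*I)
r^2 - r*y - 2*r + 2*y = (r - 2)*(r - y)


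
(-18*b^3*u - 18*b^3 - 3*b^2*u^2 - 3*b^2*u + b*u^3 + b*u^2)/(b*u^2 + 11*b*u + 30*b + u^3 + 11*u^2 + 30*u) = b*(-18*b^2*u - 18*b^2 - 3*b*u^2 - 3*b*u + u^3 + u^2)/(b*u^2 + 11*b*u + 30*b + u^3 + 11*u^2 + 30*u)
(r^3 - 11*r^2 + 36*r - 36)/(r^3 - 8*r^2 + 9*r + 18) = (r - 2)/(r + 1)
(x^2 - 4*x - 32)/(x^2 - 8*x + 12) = (x^2 - 4*x - 32)/(x^2 - 8*x + 12)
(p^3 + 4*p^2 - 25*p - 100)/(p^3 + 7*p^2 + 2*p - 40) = (p - 5)/(p - 2)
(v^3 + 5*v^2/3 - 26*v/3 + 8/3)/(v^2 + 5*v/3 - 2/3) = (v^2 + 2*v - 8)/(v + 2)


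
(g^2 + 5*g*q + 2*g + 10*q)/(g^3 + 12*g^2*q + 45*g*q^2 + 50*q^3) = (g + 2)/(g^2 + 7*g*q + 10*q^2)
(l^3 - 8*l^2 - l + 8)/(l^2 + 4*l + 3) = (l^2 - 9*l + 8)/(l + 3)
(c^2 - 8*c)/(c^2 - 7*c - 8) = c/(c + 1)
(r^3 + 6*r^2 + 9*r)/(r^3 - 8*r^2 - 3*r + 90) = r*(r + 3)/(r^2 - 11*r + 30)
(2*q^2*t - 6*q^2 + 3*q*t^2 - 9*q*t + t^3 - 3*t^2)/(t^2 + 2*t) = (2*q^2*t - 6*q^2 + 3*q*t^2 - 9*q*t + t^3 - 3*t^2)/(t*(t + 2))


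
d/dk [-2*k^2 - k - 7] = -4*k - 1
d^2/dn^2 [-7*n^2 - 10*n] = -14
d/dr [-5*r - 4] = -5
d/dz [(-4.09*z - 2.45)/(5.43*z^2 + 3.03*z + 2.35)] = (22.2087*z^2 + 26.607*z - 2.188)/(29.4849*z^4 + 32.9058*z^3 + 34.7019*z^2 + 14.241*z + 5.5225)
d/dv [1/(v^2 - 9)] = -2*v/(v^2 - 9)^2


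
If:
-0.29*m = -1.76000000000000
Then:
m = 6.07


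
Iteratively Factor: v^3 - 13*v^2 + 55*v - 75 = (v - 5)*(v^2 - 8*v + 15) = (v - 5)^2*(v - 3)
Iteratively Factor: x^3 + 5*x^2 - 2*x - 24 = (x + 3)*(x^2 + 2*x - 8) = (x - 2)*(x + 3)*(x + 4)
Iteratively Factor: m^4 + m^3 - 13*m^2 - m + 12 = (m - 1)*(m^3 + 2*m^2 - 11*m - 12) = (m - 1)*(m + 4)*(m^2 - 2*m - 3) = (m - 1)*(m + 1)*(m + 4)*(m - 3)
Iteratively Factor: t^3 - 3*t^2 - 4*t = (t - 4)*(t^2 + t) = t*(t - 4)*(t + 1)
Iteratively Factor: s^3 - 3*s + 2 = (s + 2)*(s^2 - 2*s + 1) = (s - 1)*(s + 2)*(s - 1)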